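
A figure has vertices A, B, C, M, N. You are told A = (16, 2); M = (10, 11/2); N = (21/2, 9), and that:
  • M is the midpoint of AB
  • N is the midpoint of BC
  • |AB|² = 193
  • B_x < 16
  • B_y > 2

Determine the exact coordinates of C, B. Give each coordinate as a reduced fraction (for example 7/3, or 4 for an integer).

1. B_x = 4  [B = 2·M−A = 2·(10, 11/2)−(16, 2)]
2. B_y = 9  [B = 2·M−A = 2·(10, 11/2)−(16, 2)]
   so B = (4, 9)
3. C_x = 17  [C = 2·N−B = 2·(21/2, 9)−(4, 9)]
4. C_y = 9  [C = 2·N−B = 2·(21/2, 9)−(4, 9)]
   so C = (17, 9)

C = (17, 9)
B = (4, 9)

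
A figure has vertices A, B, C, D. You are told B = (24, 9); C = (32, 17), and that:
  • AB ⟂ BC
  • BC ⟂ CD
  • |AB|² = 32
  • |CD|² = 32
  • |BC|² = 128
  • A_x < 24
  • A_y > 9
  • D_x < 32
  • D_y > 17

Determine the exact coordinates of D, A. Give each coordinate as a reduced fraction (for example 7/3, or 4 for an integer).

D = (28, 21)
A = (20, 13)

1. D_x = 28  [[BC ⟂ CD ⇒ 8x+8y-392=0] ∩ [|D−(32, 17)|²=32]]
2. D_y = 21  [[BC ⟂ CD ⇒ 8x+8y-392=0] ∩ [|D−(32, 17)|²=32]]
   so D = (28, 21)
3. A_x = 20  [[AB ⟂ BC ⇒ -8x-8y+264=0] ∩ [|A−(24, 9)|²=32]]
4. A_y = 13  [[AB ⟂ BC ⇒ -8x-8y+264=0] ∩ [|A−(24, 9)|²=32]]
   so A = (20, 13)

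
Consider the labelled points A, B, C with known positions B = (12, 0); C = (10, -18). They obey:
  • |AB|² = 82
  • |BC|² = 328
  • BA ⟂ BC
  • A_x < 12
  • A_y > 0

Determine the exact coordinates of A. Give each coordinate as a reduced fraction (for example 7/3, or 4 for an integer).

1. A_x = 3  [[BA ⟂ BC ⇒ -2x-18y+24=0] ∩ [|A−(12, 0)|²=82]]
2. A_y = 1  [[BA ⟂ BC ⇒ -2x-18y+24=0] ∩ [|A−(12, 0)|²=82]]
   so A = (3, 1)

A = (3, 1)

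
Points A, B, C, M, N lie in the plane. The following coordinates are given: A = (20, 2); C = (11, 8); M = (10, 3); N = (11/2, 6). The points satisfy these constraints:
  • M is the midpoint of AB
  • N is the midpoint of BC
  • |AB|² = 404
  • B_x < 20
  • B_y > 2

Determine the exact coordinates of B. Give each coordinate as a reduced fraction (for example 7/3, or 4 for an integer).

B = (0, 4)

1. B_x = 0  [B = 2·M−A = 2·(10, 3)−(20, 2)]
2. B_y = 4  [B = 2·M−A = 2·(10, 3)−(20, 2)]
   so B = (0, 4)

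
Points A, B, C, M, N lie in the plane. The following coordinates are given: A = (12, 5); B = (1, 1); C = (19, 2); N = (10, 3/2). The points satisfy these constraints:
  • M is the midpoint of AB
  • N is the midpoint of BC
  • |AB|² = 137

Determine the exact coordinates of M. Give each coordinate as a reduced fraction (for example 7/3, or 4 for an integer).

M = (13/2, 3)

1. M_x = 13/2  [2·M = A+B = (12, 5)+(1, 1)]
2. M_y = 3  [2·M = A+B = (12, 5)+(1, 1)]
   so M = (13/2, 3)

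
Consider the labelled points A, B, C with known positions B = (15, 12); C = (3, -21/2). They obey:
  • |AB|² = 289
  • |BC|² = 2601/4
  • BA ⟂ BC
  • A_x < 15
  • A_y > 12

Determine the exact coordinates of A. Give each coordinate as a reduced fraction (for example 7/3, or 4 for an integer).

A = (0, 20)

1. A_x = 0  [[BA ⟂ BC ⇒ -12x-45/2y+450=0] ∩ [|A−(15, 12)|²=289]]
2. A_y = 20  [[BA ⟂ BC ⇒ -12x-45/2y+450=0] ∩ [|A−(15, 12)|²=289]]
   so A = (0, 20)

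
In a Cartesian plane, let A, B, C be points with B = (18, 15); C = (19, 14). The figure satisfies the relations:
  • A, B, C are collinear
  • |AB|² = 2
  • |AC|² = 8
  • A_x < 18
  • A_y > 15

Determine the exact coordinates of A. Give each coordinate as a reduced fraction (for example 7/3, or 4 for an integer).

A = (17, 16)

1. A_x = 17  [[A, B, C are collinear ⇒ 1x+1y-33=0] ∩ [|A−(18, 15)|²=2]]
2. A_y = 16  [[A, B, C are collinear ⇒ 1x+1y-33=0] ∩ [|A−(18, 15)|²=2]]
   so A = (17, 16)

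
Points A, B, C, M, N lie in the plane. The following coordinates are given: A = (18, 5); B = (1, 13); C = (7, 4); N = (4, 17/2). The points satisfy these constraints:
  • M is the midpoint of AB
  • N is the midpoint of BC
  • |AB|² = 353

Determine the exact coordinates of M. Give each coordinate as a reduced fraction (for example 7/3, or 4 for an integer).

M = (19/2, 9)

1. M_x = 19/2  [2·M = A+B = (18, 5)+(1, 13)]
2. M_y = 9  [2·M = A+B = (18, 5)+(1, 13)]
   so M = (19/2, 9)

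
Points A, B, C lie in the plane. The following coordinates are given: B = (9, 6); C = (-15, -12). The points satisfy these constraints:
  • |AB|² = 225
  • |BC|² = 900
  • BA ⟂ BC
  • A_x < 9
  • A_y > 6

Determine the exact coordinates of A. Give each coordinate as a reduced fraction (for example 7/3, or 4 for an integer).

A = (0, 18)

1. A_x = 0  [[BA ⟂ BC ⇒ -24x-18y+324=0] ∩ [|A−(9, 6)|²=225]]
2. A_y = 18  [[BA ⟂ BC ⇒ -24x-18y+324=0] ∩ [|A−(9, 6)|²=225]]
   so A = (0, 18)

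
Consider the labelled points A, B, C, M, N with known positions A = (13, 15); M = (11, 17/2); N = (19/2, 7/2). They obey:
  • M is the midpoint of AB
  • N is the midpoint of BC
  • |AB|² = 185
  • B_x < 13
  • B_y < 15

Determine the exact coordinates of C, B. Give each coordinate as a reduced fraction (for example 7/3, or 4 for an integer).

C = (10, 5)
B = (9, 2)

1. B_x = 9  [B = 2·M−A = 2·(11, 17/2)−(13, 15)]
2. B_y = 2  [B = 2·M−A = 2·(11, 17/2)−(13, 15)]
   so B = (9, 2)
3. C_x = 10  [C = 2·N−B = 2·(19/2, 7/2)−(9, 2)]
4. C_y = 5  [C = 2·N−B = 2·(19/2, 7/2)−(9, 2)]
   so C = (10, 5)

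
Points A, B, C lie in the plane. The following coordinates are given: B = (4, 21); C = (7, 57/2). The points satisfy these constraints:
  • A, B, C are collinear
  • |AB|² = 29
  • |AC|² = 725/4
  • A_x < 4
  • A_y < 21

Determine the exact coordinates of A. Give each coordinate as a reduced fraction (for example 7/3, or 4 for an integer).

1. A_x = 2  [[A, B, C are collinear ⇒ -15/2x+3y-33=0] ∩ [|A−(4, 21)|²=29]]
2. A_y = 16  [[A, B, C are collinear ⇒ -15/2x+3y-33=0] ∩ [|A−(4, 21)|²=29]]
   so A = (2, 16)

A = (2, 16)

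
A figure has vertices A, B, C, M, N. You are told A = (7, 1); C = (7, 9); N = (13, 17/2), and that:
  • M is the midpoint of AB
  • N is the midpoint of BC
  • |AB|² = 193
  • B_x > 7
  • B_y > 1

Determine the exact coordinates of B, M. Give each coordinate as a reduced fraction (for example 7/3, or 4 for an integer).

1. B_x = 19  [B = 2·N−C = 2·(13, 17/2)−(7, 9)]
2. B_y = 8  [B = 2·N−C = 2·(13, 17/2)−(7, 9)]
   so B = (19, 8)
3. M_x = 13  [2·M = A+B = (7, 1)+(19, 8)]
4. M_y = 9/2  [2·M = A+B = (7, 1)+(19, 8)]
   so M = (13, 9/2)

B = (19, 8)
M = (13, 9/2)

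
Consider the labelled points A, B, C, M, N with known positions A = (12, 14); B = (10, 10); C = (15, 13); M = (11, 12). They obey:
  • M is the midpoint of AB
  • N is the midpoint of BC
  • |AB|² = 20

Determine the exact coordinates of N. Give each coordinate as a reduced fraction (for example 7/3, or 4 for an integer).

N = (25/2, 23/2)

1. N_x = 25/2  [2·N = B+C = (10, 10)+(15, 13)]
2. N_y = 23/2  [2·N = B+C = (10, 10)+(15, 13)]
   so N = (25/2, 23/2)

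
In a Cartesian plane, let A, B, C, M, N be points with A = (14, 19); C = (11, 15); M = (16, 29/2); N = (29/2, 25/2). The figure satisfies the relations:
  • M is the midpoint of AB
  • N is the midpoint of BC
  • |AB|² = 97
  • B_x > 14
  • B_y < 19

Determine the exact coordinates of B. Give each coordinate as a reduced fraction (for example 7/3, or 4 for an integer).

B = (18, 10)

1. B_x = 18  [B = 2·M−A = 2·(16, 29/2)−(14, 19)]
2. B_y = 10  [B = 2·M−A = 2·(16, 29/2)−(14, 19)]
   so B = (18, 10)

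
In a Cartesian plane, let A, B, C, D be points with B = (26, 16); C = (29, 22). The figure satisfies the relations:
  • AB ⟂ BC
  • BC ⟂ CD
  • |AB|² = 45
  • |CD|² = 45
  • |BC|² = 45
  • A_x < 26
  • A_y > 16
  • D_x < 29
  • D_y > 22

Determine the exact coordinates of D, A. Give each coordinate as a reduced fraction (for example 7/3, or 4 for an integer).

1. D_x = 23  [[BC ⟂ CD ⇒ 3x+6y-219=0] ∩ [|D−(29, 22)|²=45]]
2. D_y = 25  [[BC ⟂ CD ⇒ 3x+6y-219=0] ∩ [|D−(29, 22)|²=45]]
   so D = (23, 25)
3. A_x = 20  [[AB ⟂ BC ⇒ -3x-6y+174=0] ∩ [|A−(26, 16)|²=45]]
4. A_y = 19  [[AB ⟂ BC ⇒ -3x-6y+174=0] ∩ [|A−(26, 16)|²=45]]
   so A = (20, 19)

D = (23, 25)
A = (20, 19)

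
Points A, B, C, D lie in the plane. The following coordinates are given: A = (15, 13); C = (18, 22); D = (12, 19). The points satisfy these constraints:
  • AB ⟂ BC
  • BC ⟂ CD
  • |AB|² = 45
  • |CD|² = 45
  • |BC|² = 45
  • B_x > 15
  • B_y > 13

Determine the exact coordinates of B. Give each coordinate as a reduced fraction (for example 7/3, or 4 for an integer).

B = (21, 16)

1. B_x = 21  [[BC ⟂ CD ⇒ 6x+3y-174=0] ∩ [|B−(15, 13)|²=45]]
2. B_y = 16  [[BC ⟂ CD ⇒ 6x+3y-174=0] ∩ [|B−(15, 13)|²=45]]
   so B = (21, 16)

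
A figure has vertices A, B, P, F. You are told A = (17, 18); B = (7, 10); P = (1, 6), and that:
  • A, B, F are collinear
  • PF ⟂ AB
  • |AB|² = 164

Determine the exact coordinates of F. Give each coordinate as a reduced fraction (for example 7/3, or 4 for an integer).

1. F_x = 57/41  [[A, B, F are collinear ⇒ 8x-10y+44=0] ∩ [PF ⟂ AB ⇒ -10x-8y+58=0]]
2. F_y = 226/41  [[A, B, F are collinear ⇒ 8x-10y+44=0] ∩ [PF ⟂ AB ⇒ -10x-8y+58=0]]
   so F = (57/41, 226/41)

F = (57/41, 226/41)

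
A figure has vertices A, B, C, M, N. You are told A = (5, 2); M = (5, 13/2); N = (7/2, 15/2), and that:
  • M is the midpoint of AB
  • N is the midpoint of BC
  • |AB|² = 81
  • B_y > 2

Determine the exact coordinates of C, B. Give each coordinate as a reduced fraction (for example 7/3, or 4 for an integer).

1. B_x = 5  [B = 2·M−A = 2·(5, 13/2)−(5, 2)]
2. B_y = 11  [B = 2·M−A = 2·(5, 13/2)−(5, 2)]
   so B = (5, 11)
3. C_x = 2  [C = 2·N−B = 2·(7/2, 15/2)−(5, 11)]
4. C_y = 4  [C = 2·N−B = 2·(7/2, 15/2)−(5, 11)]
   so C = (2, 4)

C = (2, 4)
B = (5, 11)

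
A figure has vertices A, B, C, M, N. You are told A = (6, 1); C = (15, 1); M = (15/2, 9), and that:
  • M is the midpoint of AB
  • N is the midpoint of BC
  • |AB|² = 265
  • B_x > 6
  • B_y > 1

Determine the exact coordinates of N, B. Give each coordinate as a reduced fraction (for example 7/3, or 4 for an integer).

N = (12, 9)
B = (9, 17)

1. B_x = 9  [B = 2·M−A = 2·(15/2, 9)−(6, 1)]
2. B_y = 17  [B = 2·M−A = 2·(15/2, 9)−(6, 1)]
   so B = (9, 17)
3. N_x = 12  [2·N = B+C = (9, 17)+(15, 1)]
4. N_y = 9  [2·N = B+C = (9, 17)+(15, 1)]
   so N = (12, 9)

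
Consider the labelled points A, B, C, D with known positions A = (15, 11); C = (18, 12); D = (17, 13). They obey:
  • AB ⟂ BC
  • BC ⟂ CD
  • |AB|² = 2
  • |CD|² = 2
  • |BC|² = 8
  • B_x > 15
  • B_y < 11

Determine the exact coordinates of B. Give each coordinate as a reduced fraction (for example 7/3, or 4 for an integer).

B = (16, 10)

1. B_x = 16  [[BC ⟂ CD ⇒ 1x-1y-6=0] ∩ [|B−(15, 11)|²=2]]
2. B_y = 10  [[BC ⟂ CD ⇒ 1x-1y-6=0] ∩ [|B−(15, 11)|²=2]]
   so B = (16, 10)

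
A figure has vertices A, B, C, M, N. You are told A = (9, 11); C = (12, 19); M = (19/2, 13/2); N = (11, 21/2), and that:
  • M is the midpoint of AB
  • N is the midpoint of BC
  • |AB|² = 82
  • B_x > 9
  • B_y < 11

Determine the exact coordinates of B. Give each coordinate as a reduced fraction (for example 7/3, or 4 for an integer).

1. B_x = 10  [B = 2·M−A = 2·(19/2, 13/2)−(9, 11)]
2. B_y = 2  [B = 2·M−A = 2·(19/2, 13/2)−(9, 11)]
   so B = (10, 2)

B = (10, 2)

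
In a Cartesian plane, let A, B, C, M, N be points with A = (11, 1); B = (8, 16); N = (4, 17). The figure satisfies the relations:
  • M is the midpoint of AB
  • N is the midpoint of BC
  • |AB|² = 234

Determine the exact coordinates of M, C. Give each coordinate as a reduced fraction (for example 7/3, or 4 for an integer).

1. M_x = 19/2  [2·M = A+B = (11, 1)+(8, 16)]
2. M_y = 17/2  [2·M = A+B = (11, 1)+(8, 16)]
   so M = (19/2, 17/2)
3. C_x = 0  [C = 2·N−B = 2·(4, 17)−(8, 16)]
4. C_y = 18  [C = 2·N−B = 2·(4, 17)−(8, 16)]
   so C = (0, 18)

M = (19/2, 17/2)
C = (0, 18)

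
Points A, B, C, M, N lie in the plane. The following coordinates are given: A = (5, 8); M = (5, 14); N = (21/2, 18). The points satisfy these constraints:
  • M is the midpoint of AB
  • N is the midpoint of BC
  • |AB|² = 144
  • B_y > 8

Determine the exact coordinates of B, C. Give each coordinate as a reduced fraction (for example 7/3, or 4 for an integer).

1. B_x = 5  [B = 2·M−A = 2·(5, 14)−(5, 8)]
2. B_y = 20  [B = 2·M−A = 2·(5, 14)−(5, 8)]
   so B = (5, 20)
3. C_x = 16  [C = 2·N−B = 2·(21/2, 18)−(5, 20)]
4. C_y = 16  [C = 2·N−B = 2·(21/2, 18)−(5, 20)]
   so C = (16, 16)

B = (5, 20)
C = (16, 16)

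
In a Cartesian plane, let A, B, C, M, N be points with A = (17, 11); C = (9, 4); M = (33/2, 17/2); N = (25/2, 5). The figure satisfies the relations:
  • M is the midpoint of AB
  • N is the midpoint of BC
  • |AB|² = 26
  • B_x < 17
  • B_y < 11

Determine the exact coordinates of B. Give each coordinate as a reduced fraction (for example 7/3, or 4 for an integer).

B = (16, 6)

1. B_x = 16  [B = 2·M−A = 2·(33/2, 17/2)−(17, 11)]
2. B_y = 6  [B = 2·M−A = 2·(33/2, 17/2)−(17, 11)]
   so B = (16, 6)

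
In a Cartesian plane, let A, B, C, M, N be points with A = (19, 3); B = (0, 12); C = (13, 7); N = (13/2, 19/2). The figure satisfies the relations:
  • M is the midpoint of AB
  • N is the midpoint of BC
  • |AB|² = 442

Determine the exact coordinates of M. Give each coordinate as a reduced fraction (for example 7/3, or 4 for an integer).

1. M_x = 19/2  [2·M = A+B = (19, 3)+(0, 12)]
2. M_y = 15/2  [2·M = A+B = (19, 3)+(0, 12)]
   so M = (19/2, 15/2)

M = (19/2, 15/2)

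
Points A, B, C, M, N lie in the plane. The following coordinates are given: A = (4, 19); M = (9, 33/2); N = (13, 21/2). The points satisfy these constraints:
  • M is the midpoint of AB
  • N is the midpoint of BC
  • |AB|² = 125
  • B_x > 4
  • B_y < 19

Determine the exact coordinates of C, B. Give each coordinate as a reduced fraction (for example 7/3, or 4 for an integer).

C = (12, 7)
B = (14, 14)

1. B_x = 14  [B = 2·M−A = 2·(9, 33/2)−(4, 19)]
2. B_y = 14  [B = 2·M−A = 2·(9, 33/2)−(4, 19)]
   so B = (14, 14)
3. C_x = 12  [C = 2·N−B = 2·(13, 21/2)−(14, 14)]
4. C_y = 7  [C = 2·N−B = 2·(13, 21/2)−(14, 14)]
   so C = (12, 7)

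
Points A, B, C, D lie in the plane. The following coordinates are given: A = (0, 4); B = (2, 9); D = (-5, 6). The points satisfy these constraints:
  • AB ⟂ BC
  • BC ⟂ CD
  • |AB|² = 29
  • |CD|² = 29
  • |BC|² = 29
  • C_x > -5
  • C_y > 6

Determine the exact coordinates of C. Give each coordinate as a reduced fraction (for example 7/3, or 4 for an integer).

1. C_x = -3  [[AB ⟂ BC ⇒ 2x+5y-49=0] ∩ [|C−(-5, 6)|²=29]]
2. C_y = 11  [[AB ⟂ BC ⇒ 2x+5y-49=0] ∩ [|C−(-5, 6)|²=29]]
   so C = (-3, 11)

C = (-3, 11)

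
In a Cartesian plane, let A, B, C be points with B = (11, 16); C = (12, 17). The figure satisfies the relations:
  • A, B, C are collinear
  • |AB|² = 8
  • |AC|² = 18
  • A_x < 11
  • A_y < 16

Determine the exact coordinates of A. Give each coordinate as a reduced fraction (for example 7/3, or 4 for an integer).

1. A_x = 9  [[A, B, C are collinear ⇒ -1x+1y-5=0] ∩ [|A−(11, 16)|²=8]]
2. A_y = 14  [[A, B, C are collinear ⇒ -1x+1y-5=0] ∩ [|A−(11, 16)|²=8]]
   so A = (9, 14)

A = (9, 14)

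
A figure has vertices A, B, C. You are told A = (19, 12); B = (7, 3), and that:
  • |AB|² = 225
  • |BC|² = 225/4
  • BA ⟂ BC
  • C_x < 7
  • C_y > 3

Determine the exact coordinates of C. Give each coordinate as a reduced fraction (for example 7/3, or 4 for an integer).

1. C_x = 5/2  [[BA ⟂ BC ⇒ 12x+9y-111=0] ∩ [|C−(7, 3)|²=225/4]]
2. C_y = 9  [[BA ⟂ BC ⇒ 12x+9y-111=0] ∩ [|C−(7, 3)|²=225/4]]
   so C = (5/2, 9)

C = (5/2, 9)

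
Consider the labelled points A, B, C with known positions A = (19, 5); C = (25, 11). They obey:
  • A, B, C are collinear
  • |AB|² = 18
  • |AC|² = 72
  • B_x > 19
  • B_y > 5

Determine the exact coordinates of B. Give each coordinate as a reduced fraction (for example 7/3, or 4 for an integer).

1. B_x = 22  [[A, B, C are collinear ⇒ 6x-6y-84=0] ∩ [|B−(19, 5)|²=18]]
2. B_y = 8  [[A, B, C are collinear ⇒ 6x-6y-84=0] ∩ [|B−(19, 5)|²=18]]
   so B = (22, 8)

B = (22, 8)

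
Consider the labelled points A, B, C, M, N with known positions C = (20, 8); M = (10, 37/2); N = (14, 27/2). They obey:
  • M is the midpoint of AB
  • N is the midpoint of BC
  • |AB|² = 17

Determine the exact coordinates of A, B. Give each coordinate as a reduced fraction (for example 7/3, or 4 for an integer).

1. B_x = 8  [B = 2·N−C = 2·(14, 27/2)−(20, 8)]
2. B_y = 19  [B = 2·N−C = 2·(14, 27/2)−(20, 8)]
   so B = (8, 19)
3. A_x = 12  [A = 2·M−B = 2·(10, 37/2)−(8, 19)]
4. A_y = 18  [A = 2·M−B = 2·(10, 37/2)−(8, 19)]
   so A = (12, 18)

A = (12, 18)
B = (8, 19)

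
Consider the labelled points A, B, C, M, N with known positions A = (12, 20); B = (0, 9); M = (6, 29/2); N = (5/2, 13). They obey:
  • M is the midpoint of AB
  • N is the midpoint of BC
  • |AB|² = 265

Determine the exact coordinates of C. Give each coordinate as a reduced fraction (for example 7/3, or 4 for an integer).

1. C_x = 5  [C = 2·N−B = 2·(5/2, 13)−(0, 9)]
2. C_y = 17  [C = 2·N−B = 2·(5/2, 13)−(0, 9)]
   so C = (5, 17)

C = (5, 17)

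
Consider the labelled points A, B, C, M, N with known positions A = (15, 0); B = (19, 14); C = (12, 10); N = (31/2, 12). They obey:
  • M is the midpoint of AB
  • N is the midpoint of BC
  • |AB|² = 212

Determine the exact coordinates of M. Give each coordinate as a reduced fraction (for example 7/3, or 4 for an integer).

M = (17, 7)

1. M_x = 17  [2·M = A+B = (15, 0)+(19, 14)]
2. M_y = 7  [2·M = A+B = (15, 0)+(19, 14)]
   so M = (17, 7)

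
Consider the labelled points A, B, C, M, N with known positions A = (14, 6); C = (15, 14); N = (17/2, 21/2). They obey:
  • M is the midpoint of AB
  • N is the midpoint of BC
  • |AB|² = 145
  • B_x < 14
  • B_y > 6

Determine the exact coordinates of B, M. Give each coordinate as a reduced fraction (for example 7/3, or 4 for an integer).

B = (2, 7)
M = (8, 13/2)

1. B_x = 2  [B = 2·N−C = 2·(17/2, 21/2)−(15, 14)]
2. B_y = 7  [B = 2·N−C = 2·(17/2, 21/2)−(15, 14)]
   so B = (2, 7)
3. M_x = 8  [2·M = A+B = (14, 6)+(2, 7)]
4. M_y = 13/2  [2·M = A+B = (14, 6)+(2, 7)]
   so M = (8, 13/2)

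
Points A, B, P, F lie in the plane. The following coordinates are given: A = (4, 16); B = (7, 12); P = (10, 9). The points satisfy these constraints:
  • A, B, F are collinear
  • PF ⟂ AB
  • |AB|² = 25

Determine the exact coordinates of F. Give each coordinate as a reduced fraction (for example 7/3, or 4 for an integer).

1. F_x = 238/25  [[A, B, F are collinear ⇒ 4x+3y-64=0] ∩ [PF ⟂ AB ⇒ 3x-4y+6=0]]
2. F_y = 216/25  [[A, B, F are collinear ⇒ 4x+3y-64=0] ∩ [PF ⟂ AB ⇒ 3x-4y+6=0]]
   so F = (238/25, 216/25)

F = (238/25, 216/25)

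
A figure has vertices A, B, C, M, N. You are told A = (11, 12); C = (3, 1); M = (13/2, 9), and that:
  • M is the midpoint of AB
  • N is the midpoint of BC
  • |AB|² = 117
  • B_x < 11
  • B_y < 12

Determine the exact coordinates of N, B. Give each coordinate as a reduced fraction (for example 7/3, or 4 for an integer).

N = (5/2, 7/2)
B = (2, 6)

1. B_x = 2  [B = 2·M−A = 2·(13/2, 9)−(11, 12)]
2. B_y = 6  [B = 2·M−A = 2·(13/2, 9)−(11, 12)]
   so B = (2, 6)
3. N_x = 5/2  [2·N = B+C = (2, 6)+(3, 1)]
4. N_y = 7/2  [2·N = B+C = (2, 6)+(3, 1)]
   so N = (5/2, 7/2)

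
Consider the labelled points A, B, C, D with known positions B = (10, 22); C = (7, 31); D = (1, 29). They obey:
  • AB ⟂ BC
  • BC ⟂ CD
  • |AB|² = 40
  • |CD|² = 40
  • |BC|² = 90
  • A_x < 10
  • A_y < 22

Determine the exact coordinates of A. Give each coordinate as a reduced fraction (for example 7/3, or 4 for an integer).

A = (4, 20)

1. A_x = 4  [[AB ⟂ BC ⇒ 3x-9y+168=0] ∩ [|A−(10, 22)|²=40]]
2. A_y = 20  [[AB ⟂ BC ⇒ 3x-9y+168=0] ∩ [|A−(10, 22)|²=40]]
   so A = (4, 20)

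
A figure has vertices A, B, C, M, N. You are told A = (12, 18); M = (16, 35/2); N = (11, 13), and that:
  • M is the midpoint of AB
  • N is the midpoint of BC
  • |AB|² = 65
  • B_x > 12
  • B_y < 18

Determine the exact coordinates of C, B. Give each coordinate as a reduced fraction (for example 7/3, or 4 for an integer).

C = (2, 9)
B = (20, 17)

1. B_x = 20  [B = 2·M−A = 2·(16, 35/2)−(12, 18)]
2. B_y = 17  [B = 2·M−A = 2·(16, 35/2)−(12, 18)]
   so B = (20, 17)
3. C_x = 2  [C = 2·N−B = 2·(11, 13)−(20, 17)]
4. C_y = 9  [C = 2·N−B = 2·(11, 13)−(20, 17)]
   so C = (2, 9)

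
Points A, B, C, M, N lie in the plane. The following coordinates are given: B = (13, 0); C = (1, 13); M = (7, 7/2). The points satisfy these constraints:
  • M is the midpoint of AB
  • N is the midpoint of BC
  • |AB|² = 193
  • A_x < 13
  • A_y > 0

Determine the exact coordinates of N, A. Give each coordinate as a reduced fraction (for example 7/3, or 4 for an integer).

1. A_x = 1  [A = 2·M−B = 2·(7, 7/2)−(13, 0)]
2. A_y = 7  [A = 2·M−B = 2·(7, 7/2)−(13, 0)]
   so A = (1, 7)
3. N_x = 7  [2·N = B+C = (13, 0)+(1, 13)]
4. N_y = 13/2  [2·N = B+C = (13, 0)+(1, 13)]
   so N = (7, 13/2)

N = (7, 13/2)
A = (1, 7)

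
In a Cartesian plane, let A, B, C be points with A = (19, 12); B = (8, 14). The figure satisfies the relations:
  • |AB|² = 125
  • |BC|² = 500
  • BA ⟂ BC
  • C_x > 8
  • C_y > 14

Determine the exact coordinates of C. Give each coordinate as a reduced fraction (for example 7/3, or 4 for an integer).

C = (12, 36)

1. C_x = 12  [[BA ⟂ BC ⇒ 11x-2y-60=0] ∩ [|C−(8, 14)|²=500]]
2. C_y = 36  [[BA ⟂ BC ⇒ 11x-2y-60=0] ∩ [|C−(8, 14)|²=500]]
   so C = (12, 36)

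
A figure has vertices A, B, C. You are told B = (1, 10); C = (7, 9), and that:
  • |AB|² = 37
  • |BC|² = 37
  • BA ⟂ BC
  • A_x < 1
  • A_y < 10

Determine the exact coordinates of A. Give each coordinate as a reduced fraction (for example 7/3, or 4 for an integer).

1. A_x = 0  [[BA ⟂ BC ⇒ 6x-1y+4=0] ∩ [|A−(1, 10)|²=37]]
2. A_y = 4  [[BA ⟂ BC ⇒ 6x-1y+4=0] ∩ [|A−(1, 10)|²=37]]
   so A = (0, 4)

A = (0, 4)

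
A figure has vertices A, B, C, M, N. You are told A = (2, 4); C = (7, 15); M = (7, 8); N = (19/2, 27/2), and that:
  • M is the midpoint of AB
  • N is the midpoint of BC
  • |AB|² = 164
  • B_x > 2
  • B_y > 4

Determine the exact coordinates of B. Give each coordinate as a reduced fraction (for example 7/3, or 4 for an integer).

B = (12, 12)

1. B_x = 12  [B = 2·M−A = 2·(7, 8)−(2, 4)]
2. B_y = 12  [B = 2·M−A = 2·(7, 8)−(2, 4)]
   so B = (12, 12)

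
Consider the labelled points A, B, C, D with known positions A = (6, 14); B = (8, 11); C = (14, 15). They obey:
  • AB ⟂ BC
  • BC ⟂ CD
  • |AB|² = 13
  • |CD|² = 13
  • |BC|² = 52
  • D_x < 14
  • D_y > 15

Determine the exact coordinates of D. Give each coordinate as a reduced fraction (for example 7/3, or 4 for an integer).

1. D_x = 12  [[BC ⟂ CD ⇒ 6x+4y-144=0] ∩ [|D−(14, 15)|²=13]]
2. D_y = 18  [[BC ⟂ CD ⇒ 6x+4y-144=0] ∩ [|D−(14, 15)|²=13]]
   so D = (12, 18)

D = (12, 18)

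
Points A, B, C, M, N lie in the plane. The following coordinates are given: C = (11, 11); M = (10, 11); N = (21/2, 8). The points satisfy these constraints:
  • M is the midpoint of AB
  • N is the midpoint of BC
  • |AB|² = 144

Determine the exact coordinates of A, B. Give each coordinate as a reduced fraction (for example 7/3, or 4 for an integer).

1. B_x = 10  [B = 2·N−C = 2·(21/2, 8)−(11, 11)]
2. B_y = 5  [B = 2·N−C = 2·(21/2, 8)−(11, 11)]
   so B = (10, 5)
3. A_x = 10  [A = 2·M−B = 2·(10, 11)−(10, 5)]
4. A_y = 17  [A = 2·M−B = 2·(10, 11)−(10, 5)]
   so A = (10, 17)

A = (10, 17)
B = (10, 5)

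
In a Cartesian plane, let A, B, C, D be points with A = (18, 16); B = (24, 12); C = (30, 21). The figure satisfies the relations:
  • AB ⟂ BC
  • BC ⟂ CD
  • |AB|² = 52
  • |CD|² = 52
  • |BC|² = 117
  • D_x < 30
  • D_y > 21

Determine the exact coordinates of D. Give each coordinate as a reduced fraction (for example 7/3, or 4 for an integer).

D = (24, 25)

1. D_x = 24  [[BC ⟂ CD ⇒ 6x+9y-369=0] ∩ [|D−(30, 21)|²=52]]
2. D_y = 25  [[BC ⟂ CD ⇒ 6x+9y-369=0] ∩ [|D−(30, 21)|²=52]]
   so D = (24, 25)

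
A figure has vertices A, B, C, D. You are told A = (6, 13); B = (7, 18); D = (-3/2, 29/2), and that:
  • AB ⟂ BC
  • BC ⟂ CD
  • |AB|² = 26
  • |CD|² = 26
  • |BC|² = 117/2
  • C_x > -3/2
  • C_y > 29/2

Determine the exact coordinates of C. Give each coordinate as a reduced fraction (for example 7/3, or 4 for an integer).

C = (-1/2, 39/2)

1. C_x = -1/2  [[AB ⟂ BC ⇒ 1x+5y-97=0] ∩ [|C−(-3/2, 29/2)|²=26]]
2. C_y = 39/2  [[AB ⟂ BC ⇒ 1x+5y-97=0] ∩ [|C−(-3/2, 29/2)|²=26]]
   so C = (-1/2, 39/2)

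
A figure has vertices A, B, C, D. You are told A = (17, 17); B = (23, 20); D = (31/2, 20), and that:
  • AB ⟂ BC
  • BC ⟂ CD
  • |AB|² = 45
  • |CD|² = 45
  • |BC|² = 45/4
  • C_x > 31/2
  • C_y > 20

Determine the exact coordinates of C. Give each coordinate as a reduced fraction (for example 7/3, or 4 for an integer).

C = (43/2, 23)

1. C_x = 43/2  [[AB ⟂ BC ⇒ 6x+3y-198=0] ∩ [|C−(31/2, 20)|²=45]]
2. C_y = 23  [[AB ⟂ BC ⇒ 6x+3y-198=0] ∩ [|C−(31/2, 20)|²=45]]
   so C = (43/2, 23)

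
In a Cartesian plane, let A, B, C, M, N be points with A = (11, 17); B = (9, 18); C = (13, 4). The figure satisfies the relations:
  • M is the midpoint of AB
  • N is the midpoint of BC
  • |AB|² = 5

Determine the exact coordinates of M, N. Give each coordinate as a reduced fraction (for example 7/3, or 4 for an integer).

1. M_x = 10  [2·M = A+B = (11, 17)+(9, 18)]
2. M_y = 35/2  [2·M = A+B = (11, 17)+(9, 18)]
   so M = (10, 35/2)
3. N_x = 11  [2·N = B+C = (9, 18)+(13, 4)]
4. N_y = 11  [2·N = B+C = (9, 18)+(13, 4)]
   so N = (11, 11)

M = (10, 35/2)
N = (11, 11)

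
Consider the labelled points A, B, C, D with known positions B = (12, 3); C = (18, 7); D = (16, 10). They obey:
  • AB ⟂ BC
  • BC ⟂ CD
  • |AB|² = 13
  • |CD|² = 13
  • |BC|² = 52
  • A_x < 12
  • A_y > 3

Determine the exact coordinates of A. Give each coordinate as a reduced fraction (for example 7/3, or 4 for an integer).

A = (10, 6)

1. A_x = 10  [[AB ⟂ BC ⇒ -6x-4y+84=0] ∩ [|A−(12, 3)|²=13]]
2. A_y = 6  [[AB ⟂ BC ⇒ -6x-4y+84=0] ∩ [|A−(12, 3)|²=13]]
   so A = (10, 6)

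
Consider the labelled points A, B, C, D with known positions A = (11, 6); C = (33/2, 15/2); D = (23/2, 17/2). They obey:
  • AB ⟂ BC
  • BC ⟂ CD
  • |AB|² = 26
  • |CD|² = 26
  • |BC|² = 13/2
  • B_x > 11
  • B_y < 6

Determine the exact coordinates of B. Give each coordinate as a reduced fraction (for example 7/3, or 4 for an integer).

B = (16, 5)

1. B_x = 16  [[BC ⟂ CD ⇒ 5x-1y-75=0] ∩ [|B−(11, 6)|²=26]]
2. B_y = 5  [[BC ⟂ CD ⇒ 5x-1y-75=0] ∩ [|B−(11, 6)|²=26]]
   so B = (16, 5)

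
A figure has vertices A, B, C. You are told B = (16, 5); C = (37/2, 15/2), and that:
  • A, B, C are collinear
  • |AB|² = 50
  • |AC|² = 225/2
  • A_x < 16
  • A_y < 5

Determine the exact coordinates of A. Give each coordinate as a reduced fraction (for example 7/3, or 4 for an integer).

A = (11, 0)

1. A_x = 11  [[A, B, C are collinear ⇒ -5/2x+5/2y+55/2=0] ∩ [|A−(16, 5)|²=50]]
2. A_y = 0  [[A, B, C are collinear ⇒ -5/2x+5/2y+55/2=0] ∩ [|A−(16, 5)|²=50]]
   so A = (11, 0)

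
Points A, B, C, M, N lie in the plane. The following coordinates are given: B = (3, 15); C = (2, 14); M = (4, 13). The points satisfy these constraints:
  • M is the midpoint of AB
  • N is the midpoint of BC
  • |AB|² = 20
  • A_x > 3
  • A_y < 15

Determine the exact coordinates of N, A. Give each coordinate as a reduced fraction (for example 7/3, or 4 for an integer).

N = (5/2, 29/2)
A = (5, 11)

1. A_x = 5  [A = 2·M−B = 2·(4, 13)−(3, 15)]
2. A_y = 11  [A = 2·M−B = 2·(4, 13)−(3, 15)]
   so A = (5, 11)
3. N_x = 5/2  [2·N = B+C = (3, 15)+(2, 14)]
4. N_y = 29/2  [2·N = B+C = (3, 15)+(2, 14)]
   so N = (5/2, 29/2)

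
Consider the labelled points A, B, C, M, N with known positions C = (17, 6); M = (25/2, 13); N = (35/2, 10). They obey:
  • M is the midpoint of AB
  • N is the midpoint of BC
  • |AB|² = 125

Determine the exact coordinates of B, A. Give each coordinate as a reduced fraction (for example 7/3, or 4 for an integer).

B = (18, 14)
A = (7, 12)

1. B_x = 18  [B = 2·N−C = 2·(35/2, 10)−(17, 6)]
2. B_y = 14  [B = 2·N−C = 2·(35/2, 10)−(17, 6)]
   so B = (18, 14)
3. A_x = 7  [A = 2·M−B = 2·(25/2, 13)−(18, 14)]
4. A_y = 12  [A = 2·M−B = 2·(25/2, 13)−(18, 14)]
   so A = (7, 12)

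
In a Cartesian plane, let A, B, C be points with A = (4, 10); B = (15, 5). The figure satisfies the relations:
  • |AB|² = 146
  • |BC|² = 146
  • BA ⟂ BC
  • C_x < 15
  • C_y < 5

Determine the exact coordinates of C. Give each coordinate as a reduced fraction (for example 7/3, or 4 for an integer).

C = (10, -6)

1. C_x = 10  [[BA ⟂ BC ⇒ -11x+5y+140=0] ∩ [|C−(15, 5)|²=146]]
2. C_y = -6  [[BA ⟂ BC ⇒ -11x+5y+140=0] ∩ [|C−(15, 5)|²=146]]
   so C = (10, -6)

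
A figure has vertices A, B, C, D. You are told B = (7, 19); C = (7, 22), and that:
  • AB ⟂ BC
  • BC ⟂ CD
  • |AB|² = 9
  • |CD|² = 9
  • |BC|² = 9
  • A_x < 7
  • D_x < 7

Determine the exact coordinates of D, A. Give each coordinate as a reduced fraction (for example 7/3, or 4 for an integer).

1. D_x = 4  [[BC ⟂ CD ⇒ 3y-66=0] ∩ [|D−(7, 22)|²=9]]
2. D_y = 22  [[BC ⟂ CD ⇒ 3y-66=0] ∩ [|D−(7, 22)|²=9]]
   so D = (4, 22)
3. A_x = 4  [[AB ⟂ BC ⇒ -3y+57=0] ∩ [|A−(7, 19)|²=9]]
4. A_y = 19  [[AB ⟂ BC ⇒ -3y+57=0] ∩ [|A−(7, 19)|²=9]]
   so A = (4, 19)

D = (4, 22)
A = (4, 19)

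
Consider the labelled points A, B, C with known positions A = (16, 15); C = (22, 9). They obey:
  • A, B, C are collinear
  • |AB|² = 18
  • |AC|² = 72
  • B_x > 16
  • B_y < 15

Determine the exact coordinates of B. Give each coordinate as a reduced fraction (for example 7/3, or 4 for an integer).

B = (19, 12)

1. B_x = 19  [[A, B, C are collinear ⇒ -6x-6y+186=0] ∩ [|B−(16, 15)|²=18]]
2. B_y = 12  [[A, B, C are collinear ⇒ -6x-6y+186=0] ∩ [|B−(16, 15)|²=18]]
   so B = (19, 12)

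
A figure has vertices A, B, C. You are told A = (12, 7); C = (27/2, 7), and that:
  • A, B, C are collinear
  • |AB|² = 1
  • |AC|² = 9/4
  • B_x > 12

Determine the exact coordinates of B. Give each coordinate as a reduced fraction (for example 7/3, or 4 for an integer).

B = (13, 7)

1. B_x = 13  [[A, B, C are collinear ⇒ -3/2y+21/2=0] ∩ [|B−(12, 7)|²=1]]
2. B_y = 7  [[A, B, C are collinear ⇒ -3/2y+21/2=0] ∩ [|B−(12, 7)|²=1]]
   so B = (13, 7)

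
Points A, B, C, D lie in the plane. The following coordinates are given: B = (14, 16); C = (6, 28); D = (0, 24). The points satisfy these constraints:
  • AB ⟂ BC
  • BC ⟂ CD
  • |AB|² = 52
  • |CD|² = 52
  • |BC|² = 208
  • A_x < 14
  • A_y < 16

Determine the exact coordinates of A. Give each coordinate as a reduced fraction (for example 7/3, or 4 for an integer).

1. A_x = 8  [[AB ⟂ BC ⇒ 8x-12y+80=0] ∩ [|A−(14, 16)|²=52]]
2. A_y = 12  [[AB ⟂ BC ⇒ 8x-12y+80=0] ∩ [|A−(14, 16)|²=52]]
   so A = (8, 12)

A = (8, 12)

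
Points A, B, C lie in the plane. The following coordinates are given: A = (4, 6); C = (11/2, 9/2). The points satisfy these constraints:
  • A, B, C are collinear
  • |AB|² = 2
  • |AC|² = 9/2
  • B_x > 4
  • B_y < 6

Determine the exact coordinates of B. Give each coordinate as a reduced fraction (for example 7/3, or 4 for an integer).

B = (5, 5)

1. B_x = 5  [[A, B, C are collinear ⇒ -3/2x-3/2y+15=0] ∩ [|B−(4, 6)|²=2]]
2. B_y = 5  [[A, B, C are collinear ⇒ -3/2x-3/2y+15=0] ∩ [|B−(4, 6)|²=2]]
   so B = (5, 5)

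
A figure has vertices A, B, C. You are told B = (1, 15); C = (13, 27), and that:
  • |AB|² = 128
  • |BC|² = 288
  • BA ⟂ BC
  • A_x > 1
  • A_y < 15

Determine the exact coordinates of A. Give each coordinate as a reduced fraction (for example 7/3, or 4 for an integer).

A = (9, 7)

1. A_x = 9  [[BA ⟂ BC ⇒ 12x+12y-192=0] ∩ [|A−(1, 15)|²=128]]
2. A_y = 7  [[BA ⟂ BC ⇒ 12x+12y-192=0] ∩ [|A−(1, 15)|²=128]]
   so A = (9, 7)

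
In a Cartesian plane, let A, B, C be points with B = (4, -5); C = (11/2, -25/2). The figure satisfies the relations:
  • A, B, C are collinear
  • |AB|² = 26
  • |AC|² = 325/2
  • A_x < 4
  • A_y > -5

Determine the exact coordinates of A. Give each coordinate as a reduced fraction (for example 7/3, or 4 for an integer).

A = (3, 0)

1. A_x = 3  [[A, B, C are collinear ⇒ 15/2x+3/2y-45/2=0] ∩ [|A−(4, -5)|²=26]]
2. A_y = 0  [[A, B, C are collinear ⇒ 15/2x+3/2y-45/2=0] ∩ [|A−(4, -5)|²=26]]
   so A = (3, 0)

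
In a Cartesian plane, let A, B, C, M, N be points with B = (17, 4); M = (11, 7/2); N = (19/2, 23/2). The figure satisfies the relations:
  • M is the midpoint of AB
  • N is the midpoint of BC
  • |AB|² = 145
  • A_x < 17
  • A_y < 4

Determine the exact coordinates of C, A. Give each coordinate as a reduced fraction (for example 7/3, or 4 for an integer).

1. A_x = 5  [A = 2·M−B = 2·(11, 7/2)−(17, 4)]
2. A_y = 3  [A = 2·M−B = 2·(11, 7/2)−(17, 4)]
   so A = (5, 3)
3. C_x = 2  [C = 2·N−B = 2·(19/2, 23/2)−(17, 4)]
4. C_y = 19  [C = 2·N−B = 2·(19/2, 23/2)−(17, 4)]
   so C = (2, 19)

C = (2, 19)
A = (5, 3)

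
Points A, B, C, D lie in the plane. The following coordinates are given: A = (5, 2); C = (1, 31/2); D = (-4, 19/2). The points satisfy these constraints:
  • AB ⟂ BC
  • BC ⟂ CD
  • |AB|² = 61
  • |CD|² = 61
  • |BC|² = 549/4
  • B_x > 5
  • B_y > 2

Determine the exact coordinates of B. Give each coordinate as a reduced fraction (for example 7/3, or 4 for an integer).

1. B_x = 10  [[BC ⟂ CD ⇒ 5x+6y-98=0] ∩ [|B−(5, 2)|²=61]]
2. B_y = 8  [[BC ⟂ CD ⇒ 5x+6y-98=0] ∩ [|B−(5, 2)|²=61]]
   so B = (10, 8)

B = (10, 8)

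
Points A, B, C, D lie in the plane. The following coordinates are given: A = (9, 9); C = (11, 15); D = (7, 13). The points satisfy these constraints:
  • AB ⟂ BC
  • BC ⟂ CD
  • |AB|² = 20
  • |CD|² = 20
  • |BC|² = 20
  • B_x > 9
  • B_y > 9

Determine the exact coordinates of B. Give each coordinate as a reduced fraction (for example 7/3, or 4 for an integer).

B = (13, 11)

1. B_x = 13  [[BC ⟂ CD ⇒ 4x+2y-74=0] ∩ [|B−(9, 9)|²=20]]
2. B_y = 11  [[BC ⟂ CD ⇒ 4x+2y-74=0] ∩ [|B−(9, 9)|²=20]]
   so B = (13, 11)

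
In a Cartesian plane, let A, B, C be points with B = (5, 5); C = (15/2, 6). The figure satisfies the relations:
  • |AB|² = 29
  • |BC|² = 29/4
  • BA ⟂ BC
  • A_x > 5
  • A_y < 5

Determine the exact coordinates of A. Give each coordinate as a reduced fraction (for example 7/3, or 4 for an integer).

1. A_x = 7  [[BA ⟂ BC ⇒ 5/2x+1y-35/2=0] ∩ [|A−(5, 5)|²=29]]
2. A_y = 0  [[BA ⟂ BC ⇒ 5/2x+1y-35/2=0] ∩ [|A−(5, 5)|²=29]]
   so A = (7, 0)

A = (7, 0)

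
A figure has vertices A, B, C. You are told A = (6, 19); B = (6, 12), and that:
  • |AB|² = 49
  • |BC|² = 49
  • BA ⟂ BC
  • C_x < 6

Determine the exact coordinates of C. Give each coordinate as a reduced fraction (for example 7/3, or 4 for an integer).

C = (-1, 12)

1. C_x = -1  [[BA ⟂ BC ⇒ 7y-84=0] ∩ [|C−(6, 12)|²=49]]
2. C_y = 12  [[BA ⟂ BC ⇒ 7y-84=0] ∩ [|C−(6, 12)|²=49]]
   so C = (-1, 12)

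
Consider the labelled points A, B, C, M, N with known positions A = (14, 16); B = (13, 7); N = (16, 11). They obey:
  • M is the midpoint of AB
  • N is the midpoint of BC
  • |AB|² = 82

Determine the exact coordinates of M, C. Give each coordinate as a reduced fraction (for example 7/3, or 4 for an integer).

M = (27/2, 23/2)
C = (19, 15)

1. M_x = 27/2  [2·M = A+B = (14, 16)+(13, 7)]
2. M_y = 23/2  [2·M = A+B = (14, 16)+(13, 7)]
   so M = (27/2, 23/2)
3. C_x = 19  [C = 2·N−B = 2·(16, 11)−(13, 7)]
4. C_y = 15  [C = 2·N−B = 2·(16, 11)−(13, 7)]
   so C = (19, 15)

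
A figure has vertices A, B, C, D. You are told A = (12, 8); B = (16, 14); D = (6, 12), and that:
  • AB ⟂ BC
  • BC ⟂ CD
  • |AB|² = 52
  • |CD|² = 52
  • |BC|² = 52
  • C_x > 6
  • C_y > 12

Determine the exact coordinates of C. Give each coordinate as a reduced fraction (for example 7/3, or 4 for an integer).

1. C_x = 10  [[AB ⟂ BC ⇒ 4x+6y-148=0] ∩ [|C−(6, 12)|²=52]]
2. C_y = 18  [[AB ⟂ BC ⇒ 4x+6y-148=0] ∩ [|C−(6, 12)|²=52]]
   so C = (10, 18)

C = (10, 18)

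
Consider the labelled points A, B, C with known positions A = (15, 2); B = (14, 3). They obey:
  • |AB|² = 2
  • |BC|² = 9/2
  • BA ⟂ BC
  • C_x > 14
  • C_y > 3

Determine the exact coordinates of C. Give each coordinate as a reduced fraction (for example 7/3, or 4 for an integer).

C = (31/2, 9/2)

1. C_x = 31/2  [[BA ⟂ BC ⇒ 1x-1y-11=0] ∩ [|C−(14, 3)|²=9/2]]
2. C_y = 9/2  [[BA ⟂ BC ⇒ 1x-1y-11=0] ∩ [|C−(14, 3)|²=9/2]]
   so C = (31/2, 9/2)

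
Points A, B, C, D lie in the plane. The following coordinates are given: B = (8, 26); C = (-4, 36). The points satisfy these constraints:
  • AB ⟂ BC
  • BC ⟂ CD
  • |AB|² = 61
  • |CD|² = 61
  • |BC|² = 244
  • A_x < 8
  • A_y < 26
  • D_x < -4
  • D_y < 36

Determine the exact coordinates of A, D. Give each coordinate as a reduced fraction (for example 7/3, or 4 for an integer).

1. A_x = 3  [[AB ⟂ BC ⇒ 12x-10y+164=0] ∩ [|A−(8, 26)|²=61]]
2. A_y = 20  [[AB ⟂ BC ⇒ 12x-10y+164=0] ∩ [|A−(8, 26)|²=61]]
   so A = (3, 20)
3. D_x = -9  [[BC ⟂ CD ⇒ -12x+10y-408=0] ∩ [|D−(-4, 36)|²=61]]
4. D_y = 30  [[BC ⟂ CD ⇒ -12x+10y-408=0] ∩ [|D−(-4, 36)|²=61]]
   so D = (-9, 30)

A = (3, 20)
D = (-9, 30)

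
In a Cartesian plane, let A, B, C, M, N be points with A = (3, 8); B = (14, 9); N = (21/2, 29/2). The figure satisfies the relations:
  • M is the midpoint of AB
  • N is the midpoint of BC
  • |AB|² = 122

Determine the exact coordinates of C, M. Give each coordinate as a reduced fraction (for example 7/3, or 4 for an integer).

1. M_x = 17/2  [2·M = A+B = (3, 8)+(14, 9)]
2. M_y = 17/2  [2·M = A+B = (3, 8)+(14, 9)]
   so M = (17/2, 17/2)
3. C_x = 7  [C = 2·N−B = 2·(21/2, 29/2)−(14, 9)]
4. C_y = 20  [C = 2·N−B = 2·(21/2, 29/2)−(14, 9)]
   so C = (7, 20)

C = (7, 20)
M = (17/2, 17/2)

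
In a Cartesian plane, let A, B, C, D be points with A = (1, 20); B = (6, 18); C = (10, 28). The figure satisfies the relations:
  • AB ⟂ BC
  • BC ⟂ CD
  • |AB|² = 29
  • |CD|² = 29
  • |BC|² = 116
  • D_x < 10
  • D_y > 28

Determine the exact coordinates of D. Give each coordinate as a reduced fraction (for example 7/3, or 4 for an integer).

D = (5, 30)

1. D_x = 5  [[BC ⟂ CD ⇒ 4x+10y-320=0] ∩ [|D−(10, 28)|²=29]]
2. D_y = 30  [[BC ⟂ CD ⇒ 4x+10y-320=0] ∩ [|D−(10, 28)|²=29]]
   so D = (5, 30)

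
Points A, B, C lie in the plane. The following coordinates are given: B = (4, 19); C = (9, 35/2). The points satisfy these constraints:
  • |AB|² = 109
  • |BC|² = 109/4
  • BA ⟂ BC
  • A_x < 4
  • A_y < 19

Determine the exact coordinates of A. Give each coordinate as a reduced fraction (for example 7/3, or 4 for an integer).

A = (1, 9)

1. A_x = 1  [[BA ⟂ BC ⇒ 5x-3/2y+17/2=0] ∩ [|A−(4, 19)|²=109]]
2. A_y = 9  [[BA ⟂ BC ⇒ 5x-3/2y+17/2=0] ∩ [|A−(4, 19)|²=109]]
   so A = (1, 9)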